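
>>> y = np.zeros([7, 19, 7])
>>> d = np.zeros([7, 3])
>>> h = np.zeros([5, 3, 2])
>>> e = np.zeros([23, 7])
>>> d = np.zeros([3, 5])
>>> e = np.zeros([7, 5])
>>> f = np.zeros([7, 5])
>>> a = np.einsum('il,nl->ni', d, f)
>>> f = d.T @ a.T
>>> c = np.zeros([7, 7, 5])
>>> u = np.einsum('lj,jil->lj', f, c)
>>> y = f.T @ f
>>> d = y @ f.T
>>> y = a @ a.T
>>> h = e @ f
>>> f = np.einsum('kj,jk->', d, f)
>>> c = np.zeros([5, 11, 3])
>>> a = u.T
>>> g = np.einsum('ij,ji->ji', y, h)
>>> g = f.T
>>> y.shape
(7, 7)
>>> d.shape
(7, 5)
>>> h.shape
(7, 7)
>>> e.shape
(7, 5)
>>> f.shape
()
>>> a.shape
(7, 5)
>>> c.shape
(5, 11, 3)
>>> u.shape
(5, 7)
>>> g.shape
()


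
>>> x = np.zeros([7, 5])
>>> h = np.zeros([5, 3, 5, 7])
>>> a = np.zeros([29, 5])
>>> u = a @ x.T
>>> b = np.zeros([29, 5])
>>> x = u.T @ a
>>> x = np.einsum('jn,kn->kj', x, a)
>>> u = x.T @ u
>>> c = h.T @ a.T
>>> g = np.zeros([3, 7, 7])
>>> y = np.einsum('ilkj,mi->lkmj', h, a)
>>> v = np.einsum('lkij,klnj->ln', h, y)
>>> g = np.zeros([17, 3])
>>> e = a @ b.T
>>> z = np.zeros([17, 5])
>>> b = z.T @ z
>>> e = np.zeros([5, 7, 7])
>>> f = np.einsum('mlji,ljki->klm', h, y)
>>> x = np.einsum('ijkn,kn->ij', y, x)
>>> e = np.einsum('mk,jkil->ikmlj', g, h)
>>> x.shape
(3, 5)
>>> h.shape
(5, 3, 5, 7)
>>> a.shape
(29, 5)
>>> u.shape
(7, 7)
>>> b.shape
(5, 5)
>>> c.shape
(7, 5, 3, 29)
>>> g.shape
(17, 3)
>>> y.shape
(3, 5, 29, 7)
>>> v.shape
(5, 29)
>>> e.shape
(5, 3, 17, 7, 5)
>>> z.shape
(17, 5)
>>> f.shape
(29, 3, 5)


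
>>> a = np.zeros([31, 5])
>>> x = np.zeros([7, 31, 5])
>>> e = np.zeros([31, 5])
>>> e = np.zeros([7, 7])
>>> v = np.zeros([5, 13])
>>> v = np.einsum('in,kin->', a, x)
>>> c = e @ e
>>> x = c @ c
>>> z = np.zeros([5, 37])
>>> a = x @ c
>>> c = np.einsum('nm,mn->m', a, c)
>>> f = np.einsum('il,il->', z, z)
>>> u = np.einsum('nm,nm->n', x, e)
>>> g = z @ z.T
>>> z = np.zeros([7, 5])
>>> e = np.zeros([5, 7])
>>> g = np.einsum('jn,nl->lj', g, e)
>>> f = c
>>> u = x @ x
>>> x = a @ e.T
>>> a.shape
(7, 7)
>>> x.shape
(7, 5)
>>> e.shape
(5, 7)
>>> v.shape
()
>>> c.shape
(7,)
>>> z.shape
(7, 5)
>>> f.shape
(7,)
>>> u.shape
(7, 7)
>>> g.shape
(7, 5)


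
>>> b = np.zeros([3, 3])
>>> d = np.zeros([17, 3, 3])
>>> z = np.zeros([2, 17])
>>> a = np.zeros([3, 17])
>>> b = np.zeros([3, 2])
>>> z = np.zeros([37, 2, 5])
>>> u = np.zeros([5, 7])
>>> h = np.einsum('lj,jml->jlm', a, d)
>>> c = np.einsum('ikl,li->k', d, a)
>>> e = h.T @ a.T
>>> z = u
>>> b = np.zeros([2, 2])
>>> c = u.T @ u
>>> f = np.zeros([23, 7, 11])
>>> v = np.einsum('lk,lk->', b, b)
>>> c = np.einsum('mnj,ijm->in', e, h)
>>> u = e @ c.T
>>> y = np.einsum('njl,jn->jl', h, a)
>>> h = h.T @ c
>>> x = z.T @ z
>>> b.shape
(2, 2)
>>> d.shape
(17, 3, 3)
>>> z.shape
(5, 7)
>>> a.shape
(3, 17)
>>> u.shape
(3, 3, 17)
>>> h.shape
(3, 3, 3)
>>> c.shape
(17, 3)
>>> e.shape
(3, 3, 3)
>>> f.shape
(23, 7, 11)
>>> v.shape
()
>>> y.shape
(3, 3)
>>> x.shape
(7, 7)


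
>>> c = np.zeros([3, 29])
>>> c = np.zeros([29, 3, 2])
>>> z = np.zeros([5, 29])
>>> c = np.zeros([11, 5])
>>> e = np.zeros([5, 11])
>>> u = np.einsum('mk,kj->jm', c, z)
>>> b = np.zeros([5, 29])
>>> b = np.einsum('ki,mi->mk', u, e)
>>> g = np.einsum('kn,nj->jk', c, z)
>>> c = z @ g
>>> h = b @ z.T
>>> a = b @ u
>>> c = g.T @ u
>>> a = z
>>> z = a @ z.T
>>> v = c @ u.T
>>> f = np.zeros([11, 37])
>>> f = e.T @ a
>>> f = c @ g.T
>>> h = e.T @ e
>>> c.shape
(11, 11)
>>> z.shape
(5, 5)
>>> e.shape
(5, 11)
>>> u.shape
(29, 11)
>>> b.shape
(5, 29)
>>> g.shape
(29, 11)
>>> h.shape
(11, 11)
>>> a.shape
(5, 29)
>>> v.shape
(11, 29)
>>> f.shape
(11, 29)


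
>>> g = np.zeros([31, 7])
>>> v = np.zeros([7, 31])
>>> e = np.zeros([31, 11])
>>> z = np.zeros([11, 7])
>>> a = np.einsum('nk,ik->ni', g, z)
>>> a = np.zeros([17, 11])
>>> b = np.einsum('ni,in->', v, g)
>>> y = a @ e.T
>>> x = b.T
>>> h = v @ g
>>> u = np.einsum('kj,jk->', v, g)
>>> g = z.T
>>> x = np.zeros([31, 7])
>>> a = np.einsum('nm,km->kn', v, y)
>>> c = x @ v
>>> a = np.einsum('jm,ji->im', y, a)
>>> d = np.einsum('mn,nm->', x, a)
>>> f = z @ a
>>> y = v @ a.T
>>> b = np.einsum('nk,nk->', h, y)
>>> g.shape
(7, 11)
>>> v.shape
(7, 31)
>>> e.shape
(31, 11)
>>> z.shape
(11, 7)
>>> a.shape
(7, 31)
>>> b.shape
()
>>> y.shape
(7, 7)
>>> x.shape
(31, 7)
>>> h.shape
(7, 7)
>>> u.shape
()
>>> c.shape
(31, 31)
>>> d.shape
()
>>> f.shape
(11, 31)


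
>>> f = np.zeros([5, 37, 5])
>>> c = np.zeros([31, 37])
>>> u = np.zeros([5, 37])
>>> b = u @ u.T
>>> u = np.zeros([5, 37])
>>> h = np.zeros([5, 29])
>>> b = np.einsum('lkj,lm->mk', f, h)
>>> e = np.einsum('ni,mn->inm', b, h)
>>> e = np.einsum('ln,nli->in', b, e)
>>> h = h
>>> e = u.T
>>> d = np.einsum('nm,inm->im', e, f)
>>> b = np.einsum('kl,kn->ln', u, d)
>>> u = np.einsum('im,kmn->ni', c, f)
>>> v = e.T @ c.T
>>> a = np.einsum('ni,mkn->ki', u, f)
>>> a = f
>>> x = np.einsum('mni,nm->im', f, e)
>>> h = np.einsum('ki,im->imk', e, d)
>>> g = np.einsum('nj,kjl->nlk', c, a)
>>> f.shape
(5, 37, 5)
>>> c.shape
(31, 37)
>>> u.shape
(5, 31)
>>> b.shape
(37, 5)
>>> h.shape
(5, 5, 37)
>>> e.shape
(37, 5)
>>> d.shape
(5, 5)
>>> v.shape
(5, 31)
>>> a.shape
(5, 37, 5)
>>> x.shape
(5, 5)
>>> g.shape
(31, 5, 5)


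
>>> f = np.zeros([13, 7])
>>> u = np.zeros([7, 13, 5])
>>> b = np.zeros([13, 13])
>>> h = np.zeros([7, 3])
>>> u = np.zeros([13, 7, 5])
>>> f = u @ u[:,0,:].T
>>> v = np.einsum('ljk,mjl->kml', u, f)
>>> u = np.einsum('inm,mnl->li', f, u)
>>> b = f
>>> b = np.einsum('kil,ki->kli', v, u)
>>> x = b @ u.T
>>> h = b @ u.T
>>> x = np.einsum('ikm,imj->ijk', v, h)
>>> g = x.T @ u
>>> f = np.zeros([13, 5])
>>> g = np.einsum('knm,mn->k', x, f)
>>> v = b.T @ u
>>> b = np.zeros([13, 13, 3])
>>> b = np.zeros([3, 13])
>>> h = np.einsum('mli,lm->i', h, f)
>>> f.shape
(13, 5)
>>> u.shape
(5, 13)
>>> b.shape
(3, 13)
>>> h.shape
(5,)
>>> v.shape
(13, 13, 13)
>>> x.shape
(5, 5, 13)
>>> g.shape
(5,)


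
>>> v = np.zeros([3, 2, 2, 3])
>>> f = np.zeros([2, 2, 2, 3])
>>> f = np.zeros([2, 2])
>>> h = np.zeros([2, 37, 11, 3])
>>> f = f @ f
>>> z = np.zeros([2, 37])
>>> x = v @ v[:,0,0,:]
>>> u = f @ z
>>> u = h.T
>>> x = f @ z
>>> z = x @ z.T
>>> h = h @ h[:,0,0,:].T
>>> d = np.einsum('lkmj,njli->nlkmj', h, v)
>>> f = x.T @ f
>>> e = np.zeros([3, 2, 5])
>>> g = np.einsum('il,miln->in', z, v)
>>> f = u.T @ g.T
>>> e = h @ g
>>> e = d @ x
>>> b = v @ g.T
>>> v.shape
(3, 2, 2, 3)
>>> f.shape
(2, 37, 11, 2)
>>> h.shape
(2, 37, 11, 2)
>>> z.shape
(2, 2)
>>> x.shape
(2, 37)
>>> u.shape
(3, 11, 37, 2)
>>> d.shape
(3, 2, 37, 11, 2)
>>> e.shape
(3, 2, 37, 11, 37)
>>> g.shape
(2, 3)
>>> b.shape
(3, 2, 2, 2)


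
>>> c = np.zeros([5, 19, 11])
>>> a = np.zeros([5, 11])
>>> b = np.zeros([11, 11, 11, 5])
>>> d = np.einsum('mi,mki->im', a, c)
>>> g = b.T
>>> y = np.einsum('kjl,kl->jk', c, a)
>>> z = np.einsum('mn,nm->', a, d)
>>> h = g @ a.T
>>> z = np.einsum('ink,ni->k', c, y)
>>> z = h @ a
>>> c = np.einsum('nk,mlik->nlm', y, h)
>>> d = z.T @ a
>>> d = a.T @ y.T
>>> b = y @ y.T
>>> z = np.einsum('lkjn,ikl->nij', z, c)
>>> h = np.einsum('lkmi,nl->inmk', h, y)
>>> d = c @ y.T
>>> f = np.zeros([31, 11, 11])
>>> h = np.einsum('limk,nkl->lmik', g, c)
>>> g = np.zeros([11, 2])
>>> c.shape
(19, 11, 5)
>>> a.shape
(5, 11)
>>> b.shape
(19, 19)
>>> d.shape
(19, 11, 19)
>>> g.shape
(11, 2)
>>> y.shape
(19, 5)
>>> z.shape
(11, 19, 11)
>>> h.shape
(5, 11, 11, 11)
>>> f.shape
(31, 11, 11)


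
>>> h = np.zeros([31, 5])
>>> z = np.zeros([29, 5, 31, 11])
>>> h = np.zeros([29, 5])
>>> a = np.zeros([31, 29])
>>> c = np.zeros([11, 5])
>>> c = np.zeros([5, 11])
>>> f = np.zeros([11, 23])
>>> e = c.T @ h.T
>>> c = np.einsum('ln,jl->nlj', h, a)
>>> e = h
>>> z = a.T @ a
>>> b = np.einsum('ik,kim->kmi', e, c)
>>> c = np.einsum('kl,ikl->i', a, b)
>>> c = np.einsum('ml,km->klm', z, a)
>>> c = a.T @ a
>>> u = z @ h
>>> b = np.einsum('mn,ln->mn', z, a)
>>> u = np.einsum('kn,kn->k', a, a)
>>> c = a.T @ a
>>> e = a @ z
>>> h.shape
(29, 5)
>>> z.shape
(29, 29)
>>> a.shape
(31, 29)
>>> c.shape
(29, 29)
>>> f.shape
(11, 23)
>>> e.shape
(31, 29)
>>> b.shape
(29, 29)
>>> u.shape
(31,)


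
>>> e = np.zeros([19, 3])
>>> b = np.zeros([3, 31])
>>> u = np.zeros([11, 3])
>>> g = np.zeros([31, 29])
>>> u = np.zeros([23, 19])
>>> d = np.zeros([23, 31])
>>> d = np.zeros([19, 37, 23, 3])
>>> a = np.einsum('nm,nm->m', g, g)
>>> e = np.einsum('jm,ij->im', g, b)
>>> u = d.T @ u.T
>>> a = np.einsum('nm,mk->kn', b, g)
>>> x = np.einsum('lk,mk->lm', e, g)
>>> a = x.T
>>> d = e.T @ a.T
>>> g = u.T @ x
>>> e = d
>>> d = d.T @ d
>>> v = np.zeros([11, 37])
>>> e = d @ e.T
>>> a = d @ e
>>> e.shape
(31, 29)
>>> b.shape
(3, 31)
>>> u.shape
(3, 23, 37, 23)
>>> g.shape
(23, 37, 23, 31)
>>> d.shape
(31, 31)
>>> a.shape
(31, 29)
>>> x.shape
(3, 31)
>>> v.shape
(11, 37)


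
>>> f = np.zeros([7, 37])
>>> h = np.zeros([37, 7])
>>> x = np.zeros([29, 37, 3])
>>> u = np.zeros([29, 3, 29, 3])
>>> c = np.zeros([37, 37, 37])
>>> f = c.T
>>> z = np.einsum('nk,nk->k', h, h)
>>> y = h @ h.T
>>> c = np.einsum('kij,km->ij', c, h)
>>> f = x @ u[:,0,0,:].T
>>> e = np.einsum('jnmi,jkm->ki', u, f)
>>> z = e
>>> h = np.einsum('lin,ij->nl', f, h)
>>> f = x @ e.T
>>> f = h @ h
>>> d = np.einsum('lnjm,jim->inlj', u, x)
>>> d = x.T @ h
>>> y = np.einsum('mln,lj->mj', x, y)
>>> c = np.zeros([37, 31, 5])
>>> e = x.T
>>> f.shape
(29, 29)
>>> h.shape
(29, 29)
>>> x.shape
(29, 37, 3)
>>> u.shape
(29, 3, 29, 3)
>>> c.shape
(37, 31, 5)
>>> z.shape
(37, 3)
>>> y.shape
(29, 37)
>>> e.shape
(3, 37, 29)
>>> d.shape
(3, 37, 29)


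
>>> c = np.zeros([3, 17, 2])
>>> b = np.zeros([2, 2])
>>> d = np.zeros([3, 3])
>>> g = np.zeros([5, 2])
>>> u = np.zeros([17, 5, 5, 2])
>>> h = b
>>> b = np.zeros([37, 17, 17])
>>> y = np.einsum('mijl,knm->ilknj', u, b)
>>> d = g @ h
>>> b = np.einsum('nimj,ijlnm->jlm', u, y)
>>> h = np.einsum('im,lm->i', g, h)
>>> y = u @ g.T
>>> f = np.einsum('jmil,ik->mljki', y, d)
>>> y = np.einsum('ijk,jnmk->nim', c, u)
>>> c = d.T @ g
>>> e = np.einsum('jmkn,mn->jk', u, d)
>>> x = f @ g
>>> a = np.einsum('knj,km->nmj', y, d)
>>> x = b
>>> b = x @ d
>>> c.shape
(2, 2)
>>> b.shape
(2, 37, 2)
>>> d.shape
(5, 2)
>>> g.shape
(5, 2)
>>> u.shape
(17, 5, 5, 2)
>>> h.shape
(5,)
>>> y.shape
(5, 3, 5)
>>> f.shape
(5, 5, 17, 2, 5)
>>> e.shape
(17, 5)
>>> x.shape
(2, 37, 5)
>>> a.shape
(3, 2, 5)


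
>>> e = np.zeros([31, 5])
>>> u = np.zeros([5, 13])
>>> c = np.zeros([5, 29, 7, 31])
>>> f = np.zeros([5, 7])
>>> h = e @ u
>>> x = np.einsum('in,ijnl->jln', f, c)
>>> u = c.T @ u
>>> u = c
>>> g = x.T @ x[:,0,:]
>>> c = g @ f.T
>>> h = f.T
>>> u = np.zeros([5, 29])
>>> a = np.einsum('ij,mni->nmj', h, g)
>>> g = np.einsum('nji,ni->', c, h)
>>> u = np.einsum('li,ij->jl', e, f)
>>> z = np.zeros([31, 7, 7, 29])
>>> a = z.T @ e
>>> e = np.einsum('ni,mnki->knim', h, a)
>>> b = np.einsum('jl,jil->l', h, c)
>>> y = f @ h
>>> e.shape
(7, 7, 5, 29)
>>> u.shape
(7, 31)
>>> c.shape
(7, 31, 5)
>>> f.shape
(5, 7)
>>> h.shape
(7, 5)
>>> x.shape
(29, 31, 7)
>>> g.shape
()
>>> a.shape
(29, 7, 7, 5)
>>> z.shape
(31, 7, 7, 29)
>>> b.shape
(5,)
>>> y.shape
(5, 5)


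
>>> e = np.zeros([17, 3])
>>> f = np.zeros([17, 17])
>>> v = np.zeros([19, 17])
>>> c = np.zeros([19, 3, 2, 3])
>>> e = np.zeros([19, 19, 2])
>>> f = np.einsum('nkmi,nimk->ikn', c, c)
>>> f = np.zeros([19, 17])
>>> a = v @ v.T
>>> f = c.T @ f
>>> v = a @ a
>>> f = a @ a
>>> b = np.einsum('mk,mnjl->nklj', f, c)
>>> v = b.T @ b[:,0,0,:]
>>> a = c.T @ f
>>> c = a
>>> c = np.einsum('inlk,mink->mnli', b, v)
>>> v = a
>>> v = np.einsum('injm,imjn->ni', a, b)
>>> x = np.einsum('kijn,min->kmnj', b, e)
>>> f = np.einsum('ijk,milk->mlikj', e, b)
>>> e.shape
(19, 19, 2)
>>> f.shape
(3, 3, 19, 2, 19)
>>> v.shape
(2, 3)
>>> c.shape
(2, 19, 3, 3)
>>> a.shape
(3, 2, 3, 19)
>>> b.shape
(3, 19, 3, 2)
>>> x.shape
(3, 19, 2, 3)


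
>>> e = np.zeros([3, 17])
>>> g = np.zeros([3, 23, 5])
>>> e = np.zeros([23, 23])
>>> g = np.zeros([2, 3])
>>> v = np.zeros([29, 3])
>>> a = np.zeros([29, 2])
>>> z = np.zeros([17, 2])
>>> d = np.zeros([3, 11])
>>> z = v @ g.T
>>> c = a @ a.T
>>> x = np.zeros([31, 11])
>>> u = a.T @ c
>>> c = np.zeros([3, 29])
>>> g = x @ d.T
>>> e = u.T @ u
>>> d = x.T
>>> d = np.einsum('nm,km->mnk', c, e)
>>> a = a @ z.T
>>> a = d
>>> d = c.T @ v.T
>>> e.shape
(29, 29)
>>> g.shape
(31, 3)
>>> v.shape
(29, 3)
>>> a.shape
(29, 3, 29)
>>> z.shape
(29, 2)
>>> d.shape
(29, 29)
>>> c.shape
(3, 29)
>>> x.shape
(31, 11)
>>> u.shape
(2, 29)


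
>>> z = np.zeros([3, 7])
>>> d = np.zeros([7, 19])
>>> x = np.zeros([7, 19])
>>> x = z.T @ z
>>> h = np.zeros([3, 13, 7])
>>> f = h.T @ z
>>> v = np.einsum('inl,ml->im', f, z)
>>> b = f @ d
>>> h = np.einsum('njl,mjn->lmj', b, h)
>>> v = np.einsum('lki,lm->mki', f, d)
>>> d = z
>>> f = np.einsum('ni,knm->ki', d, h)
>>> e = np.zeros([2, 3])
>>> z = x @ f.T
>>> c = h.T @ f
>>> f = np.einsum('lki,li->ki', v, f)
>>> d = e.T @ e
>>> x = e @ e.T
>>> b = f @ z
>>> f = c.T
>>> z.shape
(7, 19)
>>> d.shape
(3, 3)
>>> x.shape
(2, 2)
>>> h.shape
(19, 3, 13)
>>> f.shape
(7, 3, 13)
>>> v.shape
(19, 13, 7)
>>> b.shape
(13, 19)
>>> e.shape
(2, 3)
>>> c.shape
(13, 3, 7)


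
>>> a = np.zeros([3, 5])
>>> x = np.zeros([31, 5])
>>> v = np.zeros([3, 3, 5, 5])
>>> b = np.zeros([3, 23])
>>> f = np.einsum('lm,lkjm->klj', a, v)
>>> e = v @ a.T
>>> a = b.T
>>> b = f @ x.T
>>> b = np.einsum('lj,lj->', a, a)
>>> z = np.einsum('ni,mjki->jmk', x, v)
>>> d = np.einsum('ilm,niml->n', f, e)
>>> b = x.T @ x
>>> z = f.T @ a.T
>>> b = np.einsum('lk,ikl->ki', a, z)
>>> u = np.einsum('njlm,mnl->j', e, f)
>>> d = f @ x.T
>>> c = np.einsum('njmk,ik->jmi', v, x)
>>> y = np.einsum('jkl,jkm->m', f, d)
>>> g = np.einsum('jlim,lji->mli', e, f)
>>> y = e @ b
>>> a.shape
(23, 3)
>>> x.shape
(31, 5)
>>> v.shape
(3, 3, 5, 5)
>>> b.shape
(3, 5)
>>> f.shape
(3, 3, 5)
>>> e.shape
(3, 3, 5, 3)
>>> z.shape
(5, 3, 23)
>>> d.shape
(3, 3, 31)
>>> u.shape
(3,)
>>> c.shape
(3, 5, 31)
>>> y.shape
(3, 3, 5, 5)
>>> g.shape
(3, 3, 5)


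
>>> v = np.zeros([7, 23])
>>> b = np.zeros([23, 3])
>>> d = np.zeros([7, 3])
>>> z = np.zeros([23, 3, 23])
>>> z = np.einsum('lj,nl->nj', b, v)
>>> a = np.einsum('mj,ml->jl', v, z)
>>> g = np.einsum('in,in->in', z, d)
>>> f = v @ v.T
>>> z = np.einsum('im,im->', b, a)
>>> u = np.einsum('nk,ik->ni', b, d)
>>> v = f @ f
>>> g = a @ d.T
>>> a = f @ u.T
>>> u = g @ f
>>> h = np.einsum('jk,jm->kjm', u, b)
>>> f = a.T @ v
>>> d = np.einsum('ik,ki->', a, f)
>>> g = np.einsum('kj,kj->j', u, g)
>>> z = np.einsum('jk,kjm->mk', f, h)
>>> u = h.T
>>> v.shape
(7, 7)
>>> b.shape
(23, 3)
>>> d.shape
()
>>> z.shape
(3, 7)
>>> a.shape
(7, 23)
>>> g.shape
(7,)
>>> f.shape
(23, 7)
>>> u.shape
(3, 23, 7)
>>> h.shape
(7, 23, 3)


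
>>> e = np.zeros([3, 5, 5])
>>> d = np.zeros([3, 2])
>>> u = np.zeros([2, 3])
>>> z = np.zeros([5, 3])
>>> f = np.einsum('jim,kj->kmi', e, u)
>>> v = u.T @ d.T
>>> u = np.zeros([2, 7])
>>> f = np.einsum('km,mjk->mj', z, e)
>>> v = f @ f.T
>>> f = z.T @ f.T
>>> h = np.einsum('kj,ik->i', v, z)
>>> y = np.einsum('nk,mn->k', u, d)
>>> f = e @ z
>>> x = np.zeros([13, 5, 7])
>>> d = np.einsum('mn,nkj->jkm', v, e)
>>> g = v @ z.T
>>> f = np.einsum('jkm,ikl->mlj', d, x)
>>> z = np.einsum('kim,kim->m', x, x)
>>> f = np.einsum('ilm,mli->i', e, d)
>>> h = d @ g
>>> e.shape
(3, 5, 5)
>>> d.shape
(5, 5, 3)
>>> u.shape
(2, 7)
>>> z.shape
(7,)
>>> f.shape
(3,)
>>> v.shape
(3, 3)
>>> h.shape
(5, 5, 5)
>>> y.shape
(7,)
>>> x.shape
(13, 5, 7)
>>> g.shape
(3, 5)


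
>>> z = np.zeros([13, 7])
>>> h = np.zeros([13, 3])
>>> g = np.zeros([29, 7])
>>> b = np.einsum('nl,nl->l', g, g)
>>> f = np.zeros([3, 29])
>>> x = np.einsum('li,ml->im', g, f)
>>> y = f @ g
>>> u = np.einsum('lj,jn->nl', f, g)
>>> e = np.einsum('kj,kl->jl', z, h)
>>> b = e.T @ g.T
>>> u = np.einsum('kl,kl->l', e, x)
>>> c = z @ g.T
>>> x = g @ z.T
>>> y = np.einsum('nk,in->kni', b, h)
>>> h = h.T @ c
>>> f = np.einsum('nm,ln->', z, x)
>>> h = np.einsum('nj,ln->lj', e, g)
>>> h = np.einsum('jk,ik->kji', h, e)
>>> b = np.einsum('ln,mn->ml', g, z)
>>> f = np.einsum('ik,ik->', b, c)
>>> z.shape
(13, 7)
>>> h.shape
(3, 29, 7)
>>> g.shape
(29, 7)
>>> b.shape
(13, 29)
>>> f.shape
()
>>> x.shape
(29, 13)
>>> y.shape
(29, 3, 13)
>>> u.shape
(3,)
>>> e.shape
(7, 3)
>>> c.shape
(13, 29)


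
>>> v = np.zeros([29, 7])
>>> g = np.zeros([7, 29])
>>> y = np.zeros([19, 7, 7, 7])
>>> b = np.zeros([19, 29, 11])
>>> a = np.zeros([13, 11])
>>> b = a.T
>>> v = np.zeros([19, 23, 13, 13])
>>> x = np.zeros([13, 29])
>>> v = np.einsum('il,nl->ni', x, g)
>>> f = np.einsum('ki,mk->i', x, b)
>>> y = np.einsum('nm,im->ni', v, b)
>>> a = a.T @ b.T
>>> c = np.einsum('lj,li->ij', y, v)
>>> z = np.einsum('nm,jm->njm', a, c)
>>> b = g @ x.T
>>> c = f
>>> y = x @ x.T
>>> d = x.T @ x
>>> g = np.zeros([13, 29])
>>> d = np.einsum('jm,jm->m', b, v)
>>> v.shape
(7, 13)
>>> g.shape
(13, 29)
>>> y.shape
(13, 13)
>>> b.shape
(7, 13)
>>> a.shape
(11, 11)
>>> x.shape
(13, 29)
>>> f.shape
(29,)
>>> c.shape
(29,)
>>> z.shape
(11, 13, 11)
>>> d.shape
(13,)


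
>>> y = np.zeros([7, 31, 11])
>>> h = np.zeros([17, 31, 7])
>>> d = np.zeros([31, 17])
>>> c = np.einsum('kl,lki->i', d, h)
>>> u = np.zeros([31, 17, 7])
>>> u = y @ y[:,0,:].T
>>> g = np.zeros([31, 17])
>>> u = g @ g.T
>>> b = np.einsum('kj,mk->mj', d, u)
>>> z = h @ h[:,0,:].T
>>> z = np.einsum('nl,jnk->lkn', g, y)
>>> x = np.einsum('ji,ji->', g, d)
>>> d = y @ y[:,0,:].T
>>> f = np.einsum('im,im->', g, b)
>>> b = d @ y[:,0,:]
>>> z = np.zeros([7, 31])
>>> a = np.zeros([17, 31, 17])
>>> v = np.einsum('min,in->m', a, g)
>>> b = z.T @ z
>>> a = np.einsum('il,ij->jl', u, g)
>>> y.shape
(7, 31, 11)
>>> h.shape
(17, 31, 7)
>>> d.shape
(7, 31, 7)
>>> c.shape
(7,)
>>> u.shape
(31, 31)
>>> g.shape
(31, 17)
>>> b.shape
(31, 31)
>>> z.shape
(7, 31)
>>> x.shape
()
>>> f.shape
()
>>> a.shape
(17, 31)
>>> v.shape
(17,)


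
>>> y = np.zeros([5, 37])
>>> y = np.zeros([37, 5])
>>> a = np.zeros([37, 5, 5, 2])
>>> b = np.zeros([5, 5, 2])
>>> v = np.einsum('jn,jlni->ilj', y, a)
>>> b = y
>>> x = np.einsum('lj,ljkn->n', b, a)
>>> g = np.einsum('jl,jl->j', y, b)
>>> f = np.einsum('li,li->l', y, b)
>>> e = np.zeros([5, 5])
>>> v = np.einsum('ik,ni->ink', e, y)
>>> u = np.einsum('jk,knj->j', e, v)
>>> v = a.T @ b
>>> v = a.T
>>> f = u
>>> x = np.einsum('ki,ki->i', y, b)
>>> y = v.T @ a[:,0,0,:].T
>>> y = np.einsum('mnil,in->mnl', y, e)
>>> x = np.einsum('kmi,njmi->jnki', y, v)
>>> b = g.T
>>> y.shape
(37, 5, 37)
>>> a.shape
(37, 5, 5, 2)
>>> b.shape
(37,)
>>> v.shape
(2, 5, 5, 37)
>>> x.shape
(5, 2, 37, 37)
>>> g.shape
(37,)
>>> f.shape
(5,)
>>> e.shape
(5, 5)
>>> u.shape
(5,)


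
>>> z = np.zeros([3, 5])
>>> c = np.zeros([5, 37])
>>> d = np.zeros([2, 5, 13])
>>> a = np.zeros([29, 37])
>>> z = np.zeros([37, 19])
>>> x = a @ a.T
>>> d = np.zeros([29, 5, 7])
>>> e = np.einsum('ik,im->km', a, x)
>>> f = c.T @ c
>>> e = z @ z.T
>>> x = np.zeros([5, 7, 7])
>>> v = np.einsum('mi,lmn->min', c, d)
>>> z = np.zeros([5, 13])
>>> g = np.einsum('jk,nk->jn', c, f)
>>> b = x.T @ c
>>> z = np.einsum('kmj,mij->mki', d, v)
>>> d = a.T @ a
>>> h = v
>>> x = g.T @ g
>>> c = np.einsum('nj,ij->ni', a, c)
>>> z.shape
(5, 29, 37)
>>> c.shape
(29, 5)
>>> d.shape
(37, 37)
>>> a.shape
(29, 37)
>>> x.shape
(37, 37)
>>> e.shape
(37, 37)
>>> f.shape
(37, 37)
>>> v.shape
(5, 37, 7)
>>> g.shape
(5, 37)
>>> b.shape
(7, 7, 37)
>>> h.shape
(5, 37, 7)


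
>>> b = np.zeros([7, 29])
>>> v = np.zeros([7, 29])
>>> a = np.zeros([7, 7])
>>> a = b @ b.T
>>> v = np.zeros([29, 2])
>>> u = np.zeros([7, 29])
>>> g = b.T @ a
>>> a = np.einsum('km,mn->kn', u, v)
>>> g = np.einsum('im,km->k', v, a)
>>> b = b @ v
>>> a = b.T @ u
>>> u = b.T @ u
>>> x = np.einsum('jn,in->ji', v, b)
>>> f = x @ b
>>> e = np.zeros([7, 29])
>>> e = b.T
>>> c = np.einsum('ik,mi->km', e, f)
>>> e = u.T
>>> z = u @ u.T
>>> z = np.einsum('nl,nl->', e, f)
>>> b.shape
(7, 2)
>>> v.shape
(29, 2)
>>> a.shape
(2, 29)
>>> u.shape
(2, 29)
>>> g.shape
(7,)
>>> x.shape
(29, 7)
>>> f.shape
(29, 2)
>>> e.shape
(29, 2)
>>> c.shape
(7, 29)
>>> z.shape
()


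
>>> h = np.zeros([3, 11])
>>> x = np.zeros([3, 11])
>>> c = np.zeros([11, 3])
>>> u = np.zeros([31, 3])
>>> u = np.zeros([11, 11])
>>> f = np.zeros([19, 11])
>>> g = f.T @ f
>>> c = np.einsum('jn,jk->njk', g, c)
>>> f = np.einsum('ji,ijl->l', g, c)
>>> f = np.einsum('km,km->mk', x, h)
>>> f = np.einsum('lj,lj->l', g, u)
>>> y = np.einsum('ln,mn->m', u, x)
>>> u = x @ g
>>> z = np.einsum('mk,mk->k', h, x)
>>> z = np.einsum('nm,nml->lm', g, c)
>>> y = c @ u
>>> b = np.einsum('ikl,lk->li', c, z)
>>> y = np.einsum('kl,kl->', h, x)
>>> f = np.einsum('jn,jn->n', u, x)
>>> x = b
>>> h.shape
(3, 11)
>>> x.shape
(3, 11)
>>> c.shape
(11, 11, 3)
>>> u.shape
(3, 11)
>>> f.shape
(11,)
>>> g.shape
(11, 11)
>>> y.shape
()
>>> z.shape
(3, 11)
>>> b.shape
(3, 11)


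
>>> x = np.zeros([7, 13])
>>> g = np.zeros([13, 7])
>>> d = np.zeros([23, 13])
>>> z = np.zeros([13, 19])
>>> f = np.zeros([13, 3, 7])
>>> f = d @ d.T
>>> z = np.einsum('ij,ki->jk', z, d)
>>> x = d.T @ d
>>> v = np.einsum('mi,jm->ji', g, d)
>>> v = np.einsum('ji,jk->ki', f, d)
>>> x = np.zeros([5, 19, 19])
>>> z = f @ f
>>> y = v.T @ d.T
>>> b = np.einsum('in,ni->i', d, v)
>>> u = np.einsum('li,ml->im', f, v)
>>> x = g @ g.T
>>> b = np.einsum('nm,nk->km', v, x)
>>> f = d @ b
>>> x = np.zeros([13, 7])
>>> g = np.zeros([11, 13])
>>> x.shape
(13, 7)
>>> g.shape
(11, 13)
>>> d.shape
(23, 13)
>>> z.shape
(23, 23)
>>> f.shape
(23, 23)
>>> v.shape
(13, 23)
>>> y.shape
(23, 23)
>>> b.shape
(13, 23)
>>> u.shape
(23, 13)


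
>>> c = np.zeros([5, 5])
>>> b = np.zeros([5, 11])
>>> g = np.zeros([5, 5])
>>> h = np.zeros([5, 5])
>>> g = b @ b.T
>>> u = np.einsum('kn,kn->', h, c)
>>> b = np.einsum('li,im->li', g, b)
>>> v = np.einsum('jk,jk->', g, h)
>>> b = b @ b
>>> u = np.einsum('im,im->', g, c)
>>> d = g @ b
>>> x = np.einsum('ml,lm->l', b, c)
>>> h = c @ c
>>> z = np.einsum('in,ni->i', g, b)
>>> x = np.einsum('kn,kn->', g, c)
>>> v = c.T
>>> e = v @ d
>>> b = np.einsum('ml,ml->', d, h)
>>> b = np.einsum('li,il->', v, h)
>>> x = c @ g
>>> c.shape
(5, 5)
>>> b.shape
()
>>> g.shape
(5, 5)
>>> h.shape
(5, 5)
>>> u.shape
()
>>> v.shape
(5, 5)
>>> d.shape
(5, 5)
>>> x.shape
(5, 5)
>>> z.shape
(5,)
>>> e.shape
(5, 5)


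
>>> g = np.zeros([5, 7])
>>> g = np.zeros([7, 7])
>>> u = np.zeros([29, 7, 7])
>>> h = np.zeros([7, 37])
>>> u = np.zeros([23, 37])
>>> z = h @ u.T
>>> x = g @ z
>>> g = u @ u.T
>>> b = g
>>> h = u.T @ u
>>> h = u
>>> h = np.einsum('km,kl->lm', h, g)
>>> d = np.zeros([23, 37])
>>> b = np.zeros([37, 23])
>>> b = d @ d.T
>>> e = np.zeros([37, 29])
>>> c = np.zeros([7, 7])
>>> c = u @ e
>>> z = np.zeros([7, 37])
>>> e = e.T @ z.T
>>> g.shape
(23, 23)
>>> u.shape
(23, 37)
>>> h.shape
(23, 37)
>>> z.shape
(7, 37)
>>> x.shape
(7, 23)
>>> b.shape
(23, 23)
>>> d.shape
(23, 37)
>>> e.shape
(29, 7)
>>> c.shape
(23, 29)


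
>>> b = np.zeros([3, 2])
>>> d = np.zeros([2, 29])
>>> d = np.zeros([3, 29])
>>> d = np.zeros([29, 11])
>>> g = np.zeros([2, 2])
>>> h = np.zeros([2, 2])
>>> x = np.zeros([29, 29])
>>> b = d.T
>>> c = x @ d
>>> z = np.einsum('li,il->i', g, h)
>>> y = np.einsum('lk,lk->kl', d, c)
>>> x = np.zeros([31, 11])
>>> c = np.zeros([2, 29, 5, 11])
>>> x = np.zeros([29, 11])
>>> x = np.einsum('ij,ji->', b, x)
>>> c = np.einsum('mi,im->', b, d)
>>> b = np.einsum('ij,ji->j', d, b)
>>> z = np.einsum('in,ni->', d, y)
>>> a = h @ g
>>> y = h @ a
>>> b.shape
(11,)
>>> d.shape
(29, 11)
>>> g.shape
(2, 2)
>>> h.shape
(2, 2)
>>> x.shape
()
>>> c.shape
()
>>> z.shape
()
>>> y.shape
(2, 2)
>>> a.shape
(2, 2)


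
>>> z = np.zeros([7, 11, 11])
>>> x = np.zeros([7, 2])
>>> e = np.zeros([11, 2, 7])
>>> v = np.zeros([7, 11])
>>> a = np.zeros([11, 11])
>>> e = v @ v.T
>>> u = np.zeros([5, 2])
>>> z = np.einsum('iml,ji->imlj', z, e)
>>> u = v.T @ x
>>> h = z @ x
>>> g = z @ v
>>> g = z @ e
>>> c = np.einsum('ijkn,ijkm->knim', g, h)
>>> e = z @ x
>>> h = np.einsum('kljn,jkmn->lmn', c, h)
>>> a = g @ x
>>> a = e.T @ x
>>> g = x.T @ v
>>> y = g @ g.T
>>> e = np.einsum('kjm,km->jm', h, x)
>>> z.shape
(7, 11, 11, 7)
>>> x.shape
(7, 2)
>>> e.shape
(11, 2)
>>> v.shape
(7, 11)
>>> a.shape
(2, 11, 11, 2)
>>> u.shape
(11, 2)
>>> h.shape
(7, 11, 2)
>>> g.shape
(2, 11)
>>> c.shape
(11, 7, 7, 2)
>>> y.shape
(2, 2)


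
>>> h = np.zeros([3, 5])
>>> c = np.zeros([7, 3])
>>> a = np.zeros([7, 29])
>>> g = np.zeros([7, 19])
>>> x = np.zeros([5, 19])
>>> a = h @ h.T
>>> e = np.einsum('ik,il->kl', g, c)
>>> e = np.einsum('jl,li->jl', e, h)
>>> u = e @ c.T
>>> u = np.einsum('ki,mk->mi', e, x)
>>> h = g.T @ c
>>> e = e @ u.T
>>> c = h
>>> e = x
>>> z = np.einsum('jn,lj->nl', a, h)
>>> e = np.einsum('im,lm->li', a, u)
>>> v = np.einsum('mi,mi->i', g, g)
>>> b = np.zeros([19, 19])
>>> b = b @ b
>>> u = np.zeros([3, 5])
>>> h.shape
(19, 3)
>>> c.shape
(19, 3)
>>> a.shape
(3, 3)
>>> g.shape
(7, 19)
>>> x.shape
(5, 19)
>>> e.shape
(5, 3)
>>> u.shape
(3, 5)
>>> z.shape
(3, 19)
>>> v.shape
(19,)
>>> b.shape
(19, 19)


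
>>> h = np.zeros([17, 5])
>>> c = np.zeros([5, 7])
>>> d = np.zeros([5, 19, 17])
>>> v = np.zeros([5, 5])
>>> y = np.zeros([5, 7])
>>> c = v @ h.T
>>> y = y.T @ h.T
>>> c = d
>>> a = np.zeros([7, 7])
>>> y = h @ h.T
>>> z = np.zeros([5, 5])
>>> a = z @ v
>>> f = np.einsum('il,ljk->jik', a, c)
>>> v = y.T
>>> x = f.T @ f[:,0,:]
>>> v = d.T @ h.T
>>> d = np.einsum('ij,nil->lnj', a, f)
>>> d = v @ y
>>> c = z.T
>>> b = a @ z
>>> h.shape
(17, 5)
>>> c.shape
(5, 5)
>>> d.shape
(17, 19, 17)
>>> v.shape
(17, 19, 17)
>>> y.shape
(17, 17)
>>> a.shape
(5, 5)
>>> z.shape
(5, 5)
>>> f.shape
(19, 5, 17)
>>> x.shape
(17, 5, 17)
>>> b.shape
(5, 5)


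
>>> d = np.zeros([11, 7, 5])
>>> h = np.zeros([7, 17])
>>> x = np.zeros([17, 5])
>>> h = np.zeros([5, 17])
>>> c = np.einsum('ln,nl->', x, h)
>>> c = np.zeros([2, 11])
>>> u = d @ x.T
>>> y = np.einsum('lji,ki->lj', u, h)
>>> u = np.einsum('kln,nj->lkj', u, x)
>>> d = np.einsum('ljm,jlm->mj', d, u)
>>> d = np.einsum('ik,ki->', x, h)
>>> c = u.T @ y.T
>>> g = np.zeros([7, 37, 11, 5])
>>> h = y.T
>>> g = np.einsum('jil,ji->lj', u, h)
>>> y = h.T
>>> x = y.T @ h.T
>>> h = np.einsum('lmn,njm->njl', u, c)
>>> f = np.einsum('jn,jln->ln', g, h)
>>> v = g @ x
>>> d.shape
()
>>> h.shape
(5, 11, 7)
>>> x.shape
(7, 7)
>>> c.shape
(5, 11, 11)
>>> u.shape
(7, 11, 5)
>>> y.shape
(11, 7)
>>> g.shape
(5, 7)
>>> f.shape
(11, 7)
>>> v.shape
(5, 7)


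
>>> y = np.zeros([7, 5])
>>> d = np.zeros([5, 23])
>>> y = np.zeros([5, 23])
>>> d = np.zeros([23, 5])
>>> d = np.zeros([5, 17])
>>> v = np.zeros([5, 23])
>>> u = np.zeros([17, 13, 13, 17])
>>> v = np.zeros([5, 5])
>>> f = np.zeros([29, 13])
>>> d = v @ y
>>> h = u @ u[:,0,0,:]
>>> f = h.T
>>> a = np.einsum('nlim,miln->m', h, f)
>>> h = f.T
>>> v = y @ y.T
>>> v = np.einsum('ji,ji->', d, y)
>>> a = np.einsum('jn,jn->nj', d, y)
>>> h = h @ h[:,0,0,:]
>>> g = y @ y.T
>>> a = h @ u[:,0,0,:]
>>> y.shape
(5, 23)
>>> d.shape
(5, 23)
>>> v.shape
()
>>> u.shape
(17, 13, 13, 17)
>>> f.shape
(17, 13, 13, 17)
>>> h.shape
(17, 13, 13, 17)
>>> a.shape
(17, 13, 13, 17)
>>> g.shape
(5, 5)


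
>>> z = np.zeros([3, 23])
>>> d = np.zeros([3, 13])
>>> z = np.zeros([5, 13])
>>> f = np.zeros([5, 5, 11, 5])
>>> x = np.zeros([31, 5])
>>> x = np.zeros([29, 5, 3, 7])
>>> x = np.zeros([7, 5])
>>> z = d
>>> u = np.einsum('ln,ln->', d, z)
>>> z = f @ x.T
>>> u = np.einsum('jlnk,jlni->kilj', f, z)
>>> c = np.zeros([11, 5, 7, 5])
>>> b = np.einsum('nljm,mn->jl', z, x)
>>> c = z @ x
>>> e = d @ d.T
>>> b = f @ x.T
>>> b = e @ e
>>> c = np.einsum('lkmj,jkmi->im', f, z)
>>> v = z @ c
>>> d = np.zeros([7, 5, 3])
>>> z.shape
(5, 5, 11, 7)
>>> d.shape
(7, 5, 3)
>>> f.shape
(5, 5, 11, 5)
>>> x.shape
(7, 5)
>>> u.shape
(5, 7, 5, 5)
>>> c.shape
(7, 11)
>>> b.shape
(3, 3)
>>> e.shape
(3, 3)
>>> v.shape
(5, 5, 11, 11)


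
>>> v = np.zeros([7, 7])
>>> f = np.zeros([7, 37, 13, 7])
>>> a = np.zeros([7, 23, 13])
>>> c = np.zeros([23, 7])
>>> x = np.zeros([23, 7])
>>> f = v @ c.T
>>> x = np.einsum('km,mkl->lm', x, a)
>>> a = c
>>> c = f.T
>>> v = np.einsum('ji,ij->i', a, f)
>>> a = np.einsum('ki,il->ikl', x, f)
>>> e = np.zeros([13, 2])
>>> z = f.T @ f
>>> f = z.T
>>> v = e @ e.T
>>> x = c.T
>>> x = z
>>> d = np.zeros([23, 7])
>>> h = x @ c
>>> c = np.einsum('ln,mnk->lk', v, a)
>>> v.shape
(13, 13)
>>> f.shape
(23, 23)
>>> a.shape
(7, 13, 23)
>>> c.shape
(13, 23)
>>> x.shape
(23, 23)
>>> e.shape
(13, 2)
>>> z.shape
(23, 23)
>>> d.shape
(23, 7)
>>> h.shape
(23, 7)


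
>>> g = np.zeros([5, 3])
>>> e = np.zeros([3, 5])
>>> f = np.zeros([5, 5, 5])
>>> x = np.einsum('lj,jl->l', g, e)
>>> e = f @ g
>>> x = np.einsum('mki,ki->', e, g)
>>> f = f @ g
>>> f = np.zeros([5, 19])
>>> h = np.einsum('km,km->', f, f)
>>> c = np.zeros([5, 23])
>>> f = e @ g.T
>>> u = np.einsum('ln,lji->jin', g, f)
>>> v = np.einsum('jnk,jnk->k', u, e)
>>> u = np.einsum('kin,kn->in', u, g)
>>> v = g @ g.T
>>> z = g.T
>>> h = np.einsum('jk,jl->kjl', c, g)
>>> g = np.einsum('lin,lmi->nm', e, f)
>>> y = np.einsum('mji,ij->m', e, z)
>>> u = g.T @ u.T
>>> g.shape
(3, 5)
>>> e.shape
(5, 5, 3)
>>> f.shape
(5, 5, 5)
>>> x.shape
()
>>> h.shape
(23, 5, 3)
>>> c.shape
(5, 23)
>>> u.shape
(5, 5)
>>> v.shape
(5, 5)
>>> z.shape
(3, 5)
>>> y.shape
(5,)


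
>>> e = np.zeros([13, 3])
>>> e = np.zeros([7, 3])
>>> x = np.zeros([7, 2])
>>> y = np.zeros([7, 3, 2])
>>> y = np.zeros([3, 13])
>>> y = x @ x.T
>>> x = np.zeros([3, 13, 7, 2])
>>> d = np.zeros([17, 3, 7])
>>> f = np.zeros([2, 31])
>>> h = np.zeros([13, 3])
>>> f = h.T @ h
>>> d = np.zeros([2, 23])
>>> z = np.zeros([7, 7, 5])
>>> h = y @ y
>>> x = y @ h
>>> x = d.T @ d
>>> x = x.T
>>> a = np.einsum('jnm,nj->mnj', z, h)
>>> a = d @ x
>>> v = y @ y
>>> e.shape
(7, 3)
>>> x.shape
(23, 23)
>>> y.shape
(7, 7)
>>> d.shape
(2, 23)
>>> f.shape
(3, 3)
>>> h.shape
(7, 7)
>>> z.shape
(7, 7, 5)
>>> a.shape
(2, 23)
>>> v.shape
(7, 7)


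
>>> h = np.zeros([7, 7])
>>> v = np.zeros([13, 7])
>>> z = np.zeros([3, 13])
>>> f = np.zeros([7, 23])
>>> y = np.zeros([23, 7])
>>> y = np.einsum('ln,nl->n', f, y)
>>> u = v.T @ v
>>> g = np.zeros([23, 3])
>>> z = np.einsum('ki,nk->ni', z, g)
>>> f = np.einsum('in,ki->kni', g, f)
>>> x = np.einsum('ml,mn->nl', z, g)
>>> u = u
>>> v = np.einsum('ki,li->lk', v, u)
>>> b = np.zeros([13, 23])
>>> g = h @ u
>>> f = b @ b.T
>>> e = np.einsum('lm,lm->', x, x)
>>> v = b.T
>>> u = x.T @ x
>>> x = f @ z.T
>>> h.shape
(7, 7)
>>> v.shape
(23, 13)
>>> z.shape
(23, 13)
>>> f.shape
(13, 13)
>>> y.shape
(23,)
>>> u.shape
(13, 13)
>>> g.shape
(7, 7)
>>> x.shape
(13, 23)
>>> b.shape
(13, 23)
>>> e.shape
()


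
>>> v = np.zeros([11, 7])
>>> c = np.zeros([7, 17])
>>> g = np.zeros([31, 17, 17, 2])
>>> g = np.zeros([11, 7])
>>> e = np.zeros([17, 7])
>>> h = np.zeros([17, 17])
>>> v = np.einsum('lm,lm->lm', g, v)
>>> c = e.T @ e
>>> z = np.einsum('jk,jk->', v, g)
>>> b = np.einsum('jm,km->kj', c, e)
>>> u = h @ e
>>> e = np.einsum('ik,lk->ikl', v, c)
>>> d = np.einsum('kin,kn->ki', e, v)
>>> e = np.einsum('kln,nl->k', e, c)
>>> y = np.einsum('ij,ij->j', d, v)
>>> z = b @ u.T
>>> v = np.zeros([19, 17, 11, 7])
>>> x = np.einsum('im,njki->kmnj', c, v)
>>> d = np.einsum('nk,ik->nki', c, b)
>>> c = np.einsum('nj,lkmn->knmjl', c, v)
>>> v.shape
(19, 17, 11, 7)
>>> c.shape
(17, 7, 11, 7, 19)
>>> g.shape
(11, 7)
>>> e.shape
(11,)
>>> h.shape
(17, 17)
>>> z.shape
(17, 17)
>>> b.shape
(17, 7)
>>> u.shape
(17, 7)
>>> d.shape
(7, 7, 17)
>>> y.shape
(7,)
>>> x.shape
(11, 7, 19, 17)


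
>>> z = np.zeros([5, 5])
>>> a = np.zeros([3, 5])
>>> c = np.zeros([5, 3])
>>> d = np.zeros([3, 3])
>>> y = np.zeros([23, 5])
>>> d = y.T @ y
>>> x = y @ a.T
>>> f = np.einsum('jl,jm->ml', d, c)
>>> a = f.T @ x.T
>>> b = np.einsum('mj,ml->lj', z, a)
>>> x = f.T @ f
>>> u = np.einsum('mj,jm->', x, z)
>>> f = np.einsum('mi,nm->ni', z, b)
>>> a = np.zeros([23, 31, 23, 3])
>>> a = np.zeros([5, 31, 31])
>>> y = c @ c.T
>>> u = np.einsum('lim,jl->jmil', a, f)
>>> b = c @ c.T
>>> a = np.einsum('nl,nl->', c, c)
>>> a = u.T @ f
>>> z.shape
(5, 5)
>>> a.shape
(5, 31, 31, 5)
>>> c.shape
(5, 3)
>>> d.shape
(5, 5)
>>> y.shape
(5, 5)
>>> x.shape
(5, 5)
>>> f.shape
(23, 5)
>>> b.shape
(5, 5)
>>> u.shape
(23, 31, 31, 5)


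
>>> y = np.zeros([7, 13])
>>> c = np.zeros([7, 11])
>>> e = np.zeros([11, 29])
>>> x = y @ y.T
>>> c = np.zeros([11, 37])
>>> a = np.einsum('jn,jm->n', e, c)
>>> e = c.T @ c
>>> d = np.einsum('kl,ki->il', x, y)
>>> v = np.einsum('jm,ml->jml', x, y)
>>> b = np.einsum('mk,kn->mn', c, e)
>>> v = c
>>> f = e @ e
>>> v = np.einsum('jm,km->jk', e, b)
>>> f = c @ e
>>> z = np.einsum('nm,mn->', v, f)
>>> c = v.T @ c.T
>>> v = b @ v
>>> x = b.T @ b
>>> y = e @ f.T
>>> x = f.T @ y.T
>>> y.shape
(37, 11)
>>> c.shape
(11, 11)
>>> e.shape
(37, 37)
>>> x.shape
(37, 37)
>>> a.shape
(29,)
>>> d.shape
(13, 7)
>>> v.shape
(11, 11)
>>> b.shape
(11, 37)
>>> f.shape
(11, 37)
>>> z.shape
()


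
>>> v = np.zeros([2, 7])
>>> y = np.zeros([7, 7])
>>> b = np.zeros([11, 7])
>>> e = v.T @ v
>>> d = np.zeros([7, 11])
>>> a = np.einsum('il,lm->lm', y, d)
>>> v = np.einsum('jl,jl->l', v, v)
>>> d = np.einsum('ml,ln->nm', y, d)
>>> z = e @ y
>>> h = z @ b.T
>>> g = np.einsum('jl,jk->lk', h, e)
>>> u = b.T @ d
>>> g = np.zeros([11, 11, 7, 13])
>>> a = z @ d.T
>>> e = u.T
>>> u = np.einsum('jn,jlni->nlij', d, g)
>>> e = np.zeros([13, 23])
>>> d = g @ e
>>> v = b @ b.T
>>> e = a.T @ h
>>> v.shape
(11, 11)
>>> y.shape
(7, 7)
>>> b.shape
(11, 7)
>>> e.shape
(11, 11)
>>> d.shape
(11, 11, 7, 23)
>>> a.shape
(7, 11)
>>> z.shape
(7, 7)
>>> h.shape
(7, 11)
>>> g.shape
(11, 11, 7, 13)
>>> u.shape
(7, 11, 13, 11)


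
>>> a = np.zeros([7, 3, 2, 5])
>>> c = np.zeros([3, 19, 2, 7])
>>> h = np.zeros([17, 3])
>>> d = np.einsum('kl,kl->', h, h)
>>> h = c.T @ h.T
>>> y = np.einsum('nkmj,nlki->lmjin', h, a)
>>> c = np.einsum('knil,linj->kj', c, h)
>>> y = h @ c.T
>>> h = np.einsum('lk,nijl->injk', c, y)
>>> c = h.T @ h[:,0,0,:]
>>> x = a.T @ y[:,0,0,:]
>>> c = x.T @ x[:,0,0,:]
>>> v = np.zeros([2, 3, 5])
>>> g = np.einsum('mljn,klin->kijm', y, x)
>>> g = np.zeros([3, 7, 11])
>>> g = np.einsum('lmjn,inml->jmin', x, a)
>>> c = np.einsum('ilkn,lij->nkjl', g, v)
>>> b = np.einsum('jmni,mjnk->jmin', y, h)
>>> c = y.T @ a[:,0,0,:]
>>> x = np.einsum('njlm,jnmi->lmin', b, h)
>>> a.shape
(7, 3, 2, 5)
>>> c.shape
(3, 19, 2, 5)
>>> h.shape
(2, 7, 19, 17)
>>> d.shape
()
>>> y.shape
(7, 2, 19, 3)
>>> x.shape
(3, 19, 17, 7)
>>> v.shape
(2, 3, 5)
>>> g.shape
(3, 2, 7, 3)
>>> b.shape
(7, 2, 3, 19)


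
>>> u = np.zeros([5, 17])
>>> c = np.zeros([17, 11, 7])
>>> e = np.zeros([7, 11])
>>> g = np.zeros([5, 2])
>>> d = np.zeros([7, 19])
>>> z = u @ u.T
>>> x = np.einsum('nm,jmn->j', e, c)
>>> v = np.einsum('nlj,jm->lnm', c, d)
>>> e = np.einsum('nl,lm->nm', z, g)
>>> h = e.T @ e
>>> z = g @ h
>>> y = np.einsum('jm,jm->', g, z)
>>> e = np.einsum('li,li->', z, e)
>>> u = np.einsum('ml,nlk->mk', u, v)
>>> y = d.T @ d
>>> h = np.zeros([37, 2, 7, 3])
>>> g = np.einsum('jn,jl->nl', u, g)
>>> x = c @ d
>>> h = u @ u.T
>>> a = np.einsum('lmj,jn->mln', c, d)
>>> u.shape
(5, 19)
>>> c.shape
(17, 11, 7)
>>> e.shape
()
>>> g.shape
(19, 2)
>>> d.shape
(7, 19)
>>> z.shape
(5, 2)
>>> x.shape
(17, 11, 19)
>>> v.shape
(11, 17, 19)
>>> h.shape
(5, 5)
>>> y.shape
(19, 19)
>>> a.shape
(11, 17, 19)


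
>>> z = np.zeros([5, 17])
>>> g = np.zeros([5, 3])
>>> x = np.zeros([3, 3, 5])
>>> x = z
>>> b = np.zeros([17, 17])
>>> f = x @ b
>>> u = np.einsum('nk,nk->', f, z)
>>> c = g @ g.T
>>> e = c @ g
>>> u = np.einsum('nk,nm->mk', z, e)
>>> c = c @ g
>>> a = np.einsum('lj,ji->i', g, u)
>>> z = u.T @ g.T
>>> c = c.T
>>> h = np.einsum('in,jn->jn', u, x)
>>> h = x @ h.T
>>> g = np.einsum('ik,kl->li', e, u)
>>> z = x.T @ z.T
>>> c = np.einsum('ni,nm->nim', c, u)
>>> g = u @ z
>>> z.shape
(17, 17)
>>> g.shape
(3, 17)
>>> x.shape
(5, 17)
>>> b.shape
(17, 17)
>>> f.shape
(5, 17)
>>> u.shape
(3, 17)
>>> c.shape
(3, 5, 17)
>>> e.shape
(5, 3)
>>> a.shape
(17,)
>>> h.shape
(5, 5)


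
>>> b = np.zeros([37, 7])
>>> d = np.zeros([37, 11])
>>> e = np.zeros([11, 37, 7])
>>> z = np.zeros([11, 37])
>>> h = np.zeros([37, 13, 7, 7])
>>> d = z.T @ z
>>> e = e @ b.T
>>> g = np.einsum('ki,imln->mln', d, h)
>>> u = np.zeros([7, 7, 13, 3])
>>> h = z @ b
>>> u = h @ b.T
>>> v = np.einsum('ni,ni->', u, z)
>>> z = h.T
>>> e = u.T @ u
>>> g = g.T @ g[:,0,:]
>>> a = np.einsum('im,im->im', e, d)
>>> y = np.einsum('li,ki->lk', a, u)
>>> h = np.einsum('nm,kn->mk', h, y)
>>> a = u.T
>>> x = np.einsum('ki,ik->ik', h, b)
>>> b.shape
(37, 7)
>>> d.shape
(37, 37)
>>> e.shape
(37, 37)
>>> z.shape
(7, 11)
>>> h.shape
(7, 37)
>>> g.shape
(7, 7, 7)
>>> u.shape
(11, 37)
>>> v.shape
()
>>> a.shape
(37, 11)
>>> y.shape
(37, 11)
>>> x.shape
(37, 7)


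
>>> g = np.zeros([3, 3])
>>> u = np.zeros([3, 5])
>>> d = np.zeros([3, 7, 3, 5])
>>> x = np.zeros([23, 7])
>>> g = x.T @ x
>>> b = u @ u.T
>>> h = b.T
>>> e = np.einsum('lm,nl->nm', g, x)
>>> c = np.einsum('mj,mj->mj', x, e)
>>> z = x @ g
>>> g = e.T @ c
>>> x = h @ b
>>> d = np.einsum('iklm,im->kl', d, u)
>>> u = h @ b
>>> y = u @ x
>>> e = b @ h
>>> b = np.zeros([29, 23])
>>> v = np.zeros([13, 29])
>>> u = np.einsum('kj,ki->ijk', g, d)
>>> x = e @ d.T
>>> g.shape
(7, 7)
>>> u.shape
(3, 7, 7)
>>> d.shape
(7, 3)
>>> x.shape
(3, 7)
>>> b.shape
(29, 23)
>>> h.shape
(3, 3)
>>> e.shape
(3, 3)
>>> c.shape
(23, 7)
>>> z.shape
(23, 7)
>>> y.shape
(3, 3)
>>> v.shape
(13, 29)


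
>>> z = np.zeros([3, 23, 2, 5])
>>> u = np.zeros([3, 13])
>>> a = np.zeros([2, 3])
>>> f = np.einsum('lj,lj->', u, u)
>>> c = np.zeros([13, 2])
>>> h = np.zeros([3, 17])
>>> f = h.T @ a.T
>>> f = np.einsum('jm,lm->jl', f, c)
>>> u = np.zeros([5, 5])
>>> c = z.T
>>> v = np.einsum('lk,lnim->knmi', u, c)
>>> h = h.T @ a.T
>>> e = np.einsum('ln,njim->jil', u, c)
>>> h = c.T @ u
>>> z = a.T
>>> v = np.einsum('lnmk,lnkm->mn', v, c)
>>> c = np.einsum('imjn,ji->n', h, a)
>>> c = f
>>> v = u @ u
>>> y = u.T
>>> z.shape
(3, 2)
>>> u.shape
(5, 5)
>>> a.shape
(2, 3)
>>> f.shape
(17, 13)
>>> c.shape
(17, 13)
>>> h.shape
(3, 23, 2, 5)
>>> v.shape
(5, 5)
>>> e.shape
(2, 23, 5)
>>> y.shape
(5, 5)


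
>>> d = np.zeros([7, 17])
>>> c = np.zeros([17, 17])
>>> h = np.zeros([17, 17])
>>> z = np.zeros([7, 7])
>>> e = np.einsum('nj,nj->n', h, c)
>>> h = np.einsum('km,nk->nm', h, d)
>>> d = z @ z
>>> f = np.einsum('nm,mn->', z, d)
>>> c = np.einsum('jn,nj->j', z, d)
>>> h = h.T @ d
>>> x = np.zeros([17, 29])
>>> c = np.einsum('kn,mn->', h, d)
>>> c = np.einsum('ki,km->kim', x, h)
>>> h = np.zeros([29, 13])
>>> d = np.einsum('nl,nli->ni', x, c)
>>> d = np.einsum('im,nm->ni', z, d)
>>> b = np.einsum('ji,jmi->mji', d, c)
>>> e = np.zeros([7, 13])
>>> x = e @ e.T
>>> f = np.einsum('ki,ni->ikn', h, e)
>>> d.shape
(17, 7)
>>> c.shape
(17, 29, 7)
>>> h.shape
(29, 13)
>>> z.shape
(7, 7)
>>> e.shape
(7, 13)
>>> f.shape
(13, 29, 7)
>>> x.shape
(7, 7)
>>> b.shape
(29, 17, 7)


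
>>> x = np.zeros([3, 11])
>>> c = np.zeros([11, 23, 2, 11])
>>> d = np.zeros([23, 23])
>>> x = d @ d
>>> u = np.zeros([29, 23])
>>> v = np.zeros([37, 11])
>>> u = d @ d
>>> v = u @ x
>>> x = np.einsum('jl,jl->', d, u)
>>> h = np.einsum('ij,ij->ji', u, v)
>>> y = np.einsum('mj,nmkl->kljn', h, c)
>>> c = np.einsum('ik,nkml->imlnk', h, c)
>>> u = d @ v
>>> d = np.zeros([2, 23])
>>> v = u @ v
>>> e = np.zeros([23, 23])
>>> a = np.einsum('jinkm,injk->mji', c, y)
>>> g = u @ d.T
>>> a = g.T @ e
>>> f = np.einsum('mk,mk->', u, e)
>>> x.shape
()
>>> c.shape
(23, 2, 11, 11, 23)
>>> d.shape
(2, 23)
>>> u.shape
(23, 23)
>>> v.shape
(23, 23)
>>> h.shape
(23, 23)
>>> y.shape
(2, 11, 23, 11)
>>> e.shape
(23, 23)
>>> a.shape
(2, 23)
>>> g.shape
(23, 2)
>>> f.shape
()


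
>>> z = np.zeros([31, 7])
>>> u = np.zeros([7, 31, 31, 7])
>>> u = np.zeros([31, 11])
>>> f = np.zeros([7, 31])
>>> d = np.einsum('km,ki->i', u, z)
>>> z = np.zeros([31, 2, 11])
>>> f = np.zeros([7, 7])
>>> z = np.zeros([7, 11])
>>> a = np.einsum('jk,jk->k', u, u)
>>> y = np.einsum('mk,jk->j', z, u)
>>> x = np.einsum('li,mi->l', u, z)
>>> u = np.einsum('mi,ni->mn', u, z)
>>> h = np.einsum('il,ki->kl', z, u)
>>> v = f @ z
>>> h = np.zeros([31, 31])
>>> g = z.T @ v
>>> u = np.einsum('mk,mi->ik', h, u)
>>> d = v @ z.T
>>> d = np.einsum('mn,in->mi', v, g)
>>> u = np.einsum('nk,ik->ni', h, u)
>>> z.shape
(7, 11)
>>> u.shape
(31, 7)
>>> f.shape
(7, 7)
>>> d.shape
(7, 11)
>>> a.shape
(11,)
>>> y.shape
(31,)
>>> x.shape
(31,)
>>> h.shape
(31, 31)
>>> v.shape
(7, 11)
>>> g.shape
(11, 11)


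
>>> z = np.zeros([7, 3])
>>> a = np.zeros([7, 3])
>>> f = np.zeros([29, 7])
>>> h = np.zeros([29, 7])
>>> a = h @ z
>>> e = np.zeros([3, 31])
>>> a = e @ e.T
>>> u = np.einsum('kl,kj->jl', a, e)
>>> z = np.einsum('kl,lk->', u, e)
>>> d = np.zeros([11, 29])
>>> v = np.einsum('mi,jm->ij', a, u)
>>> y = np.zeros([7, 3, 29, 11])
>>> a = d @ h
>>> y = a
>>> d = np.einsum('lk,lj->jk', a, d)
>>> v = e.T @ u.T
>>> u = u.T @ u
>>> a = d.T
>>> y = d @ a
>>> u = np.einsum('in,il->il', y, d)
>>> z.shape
()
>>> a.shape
(7, 29)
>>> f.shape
(29, 7)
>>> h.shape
(29, 7)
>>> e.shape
(3, 31)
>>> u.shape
(29, 7)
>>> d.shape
(29, 7)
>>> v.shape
(31, 31)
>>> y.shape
(29, 29)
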